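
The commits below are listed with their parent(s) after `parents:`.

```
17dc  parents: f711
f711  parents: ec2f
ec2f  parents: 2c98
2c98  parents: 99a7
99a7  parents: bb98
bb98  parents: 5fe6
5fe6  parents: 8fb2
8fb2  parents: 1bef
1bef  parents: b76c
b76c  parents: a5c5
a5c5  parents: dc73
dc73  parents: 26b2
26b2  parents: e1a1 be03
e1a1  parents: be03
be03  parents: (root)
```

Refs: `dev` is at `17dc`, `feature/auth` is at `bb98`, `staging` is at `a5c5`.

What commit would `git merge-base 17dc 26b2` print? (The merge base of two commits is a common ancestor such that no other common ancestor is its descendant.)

26b2

Ancestors of 17dc: {17dc, 1bef, 26b2, 2c98, 5fe6, 8fb2, 99a7, a5c5, b76c, bb98, be03, dc73, e1a1, ec2f, f711}.
Ancestors of 26b2: {26b2, be03, e1a1}.
Common ancestors: {26b2, be03, e1a1}.
Among these, 26b2 is not an ancestor of any other common ancestor — it is the merge base.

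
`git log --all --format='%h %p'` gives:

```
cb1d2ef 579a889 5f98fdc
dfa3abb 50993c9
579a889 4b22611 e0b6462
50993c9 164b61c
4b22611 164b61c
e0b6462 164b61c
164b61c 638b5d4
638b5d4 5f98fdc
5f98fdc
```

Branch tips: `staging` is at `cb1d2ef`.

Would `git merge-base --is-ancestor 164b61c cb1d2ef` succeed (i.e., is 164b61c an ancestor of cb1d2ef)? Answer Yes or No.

Ancestors of cb1d2ef (commits reachable by following parents): {164b61c, 4b22611, 579a889, 5f98fdc, 638b5d4, cb1d2ef, e0b6462}.
164b61c is in that set, so it is an ancestor of cb1d2ef.

Yes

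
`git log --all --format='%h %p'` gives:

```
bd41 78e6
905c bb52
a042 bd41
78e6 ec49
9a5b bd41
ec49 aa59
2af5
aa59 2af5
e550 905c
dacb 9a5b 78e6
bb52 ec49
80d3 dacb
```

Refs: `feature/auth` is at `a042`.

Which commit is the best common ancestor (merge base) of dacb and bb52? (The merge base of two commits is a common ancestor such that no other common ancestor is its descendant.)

ec49

Ancestors of dacb: {2af5, 78e6, 9a5b, aa59, bd41, dacb, ec49}.
Ancestors of bb52: {2af5, aa59, bb52, ec49}.
Common ancestors: {2af5, aa59, ec49}.
Among these, ec49 is not an ancestor of any other common ancestor — it is the merge base.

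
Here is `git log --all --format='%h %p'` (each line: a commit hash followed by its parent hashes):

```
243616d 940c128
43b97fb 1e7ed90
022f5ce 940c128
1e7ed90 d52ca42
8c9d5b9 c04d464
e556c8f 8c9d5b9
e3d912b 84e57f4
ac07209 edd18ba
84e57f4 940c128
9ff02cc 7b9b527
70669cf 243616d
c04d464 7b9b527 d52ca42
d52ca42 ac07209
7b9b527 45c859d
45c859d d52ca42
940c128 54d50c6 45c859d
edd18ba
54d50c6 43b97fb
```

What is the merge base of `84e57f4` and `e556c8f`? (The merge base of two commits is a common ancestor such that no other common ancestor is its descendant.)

45c859d

Ancestors of 84e57f4: {1e7ed90, 43b97fb, 45c859d, 54d50c6, 84e57f4, 940c128, ac07209, d52ca42, edd18ba}.
Ancestors of e556c8f: {45c859d, 7b9b527, 8c9d5b9, ac07209, c04d464, d52ca42, e556c8f, edd18ba}.
Common ancestors: {45c859d, ac07209, d52ca42, edd18ba}.
Among these, 45c859d is not an ancestor of any other common ancestor — it is the merge base.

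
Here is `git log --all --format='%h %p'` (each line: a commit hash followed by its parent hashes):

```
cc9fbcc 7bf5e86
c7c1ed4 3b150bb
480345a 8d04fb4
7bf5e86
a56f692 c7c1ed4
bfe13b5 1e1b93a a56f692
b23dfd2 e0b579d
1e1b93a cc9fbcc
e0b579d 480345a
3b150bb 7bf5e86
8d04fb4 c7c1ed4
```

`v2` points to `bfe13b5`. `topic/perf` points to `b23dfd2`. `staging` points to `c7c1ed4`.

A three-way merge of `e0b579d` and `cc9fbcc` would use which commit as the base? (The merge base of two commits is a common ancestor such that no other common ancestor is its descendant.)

Ancestors of e0b579d: {3b150bb, 480345a, 7bf5e86, 8d04fb4, c7c1ed4, e0b579d}.
Ancestors of cc9fbcc: {7bf5e86, cc9fbcc}.
Common ancestors: {7bf5e86}.
The only common ancestor is 7bf5e86, so it is the merge base.

7bf5e86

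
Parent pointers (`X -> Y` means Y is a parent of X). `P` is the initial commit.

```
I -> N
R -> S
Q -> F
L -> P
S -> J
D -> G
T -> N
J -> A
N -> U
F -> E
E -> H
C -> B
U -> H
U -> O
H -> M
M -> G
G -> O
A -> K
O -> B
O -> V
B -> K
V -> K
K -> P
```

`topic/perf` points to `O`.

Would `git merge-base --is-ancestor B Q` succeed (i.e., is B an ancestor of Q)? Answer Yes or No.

Ancestors of Q (commits reachable by following parents): {B, E, F, G, H, K, M, O, P, Q, V}.
B is in that set, so it is an ancestor of Q.

Yes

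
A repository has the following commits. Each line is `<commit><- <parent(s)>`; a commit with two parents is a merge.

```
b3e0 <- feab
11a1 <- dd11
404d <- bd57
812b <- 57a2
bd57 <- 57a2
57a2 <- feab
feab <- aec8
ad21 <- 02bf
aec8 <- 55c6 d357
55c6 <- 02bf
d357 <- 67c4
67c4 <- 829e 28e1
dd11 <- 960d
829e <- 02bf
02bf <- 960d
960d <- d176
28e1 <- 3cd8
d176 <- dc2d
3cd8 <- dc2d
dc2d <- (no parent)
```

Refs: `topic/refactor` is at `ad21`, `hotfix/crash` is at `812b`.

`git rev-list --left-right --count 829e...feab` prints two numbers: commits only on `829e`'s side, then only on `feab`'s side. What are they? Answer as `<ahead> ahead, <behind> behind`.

Reachable from 829e: {02bf, 829e, 960d, d176, dc2d}.
Reachable from feab: {02bf, 28e1, 3cd8, 55c6, 67c4, 829e, 960d, aec8, d176, d357, dc2d, feab}.
Only in 829e's history (ahead): {} — 0.
Only in feab's history (behind): {28e1, 3cd8, 55c6, 67c4, aec8, d357, feab} — 7.

0 ahead, 7 behind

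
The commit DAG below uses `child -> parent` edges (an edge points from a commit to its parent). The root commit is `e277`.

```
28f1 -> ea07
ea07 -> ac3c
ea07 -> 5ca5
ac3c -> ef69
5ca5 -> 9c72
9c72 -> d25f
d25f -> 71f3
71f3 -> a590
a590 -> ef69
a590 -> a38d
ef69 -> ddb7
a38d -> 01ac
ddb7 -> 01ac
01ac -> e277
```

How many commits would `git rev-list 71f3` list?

Walking parent pointers from 71f3: reachable set = {01ac, 71f3, a38d, a590, ddb7, e277, ef69}.
That is 7 commits.

7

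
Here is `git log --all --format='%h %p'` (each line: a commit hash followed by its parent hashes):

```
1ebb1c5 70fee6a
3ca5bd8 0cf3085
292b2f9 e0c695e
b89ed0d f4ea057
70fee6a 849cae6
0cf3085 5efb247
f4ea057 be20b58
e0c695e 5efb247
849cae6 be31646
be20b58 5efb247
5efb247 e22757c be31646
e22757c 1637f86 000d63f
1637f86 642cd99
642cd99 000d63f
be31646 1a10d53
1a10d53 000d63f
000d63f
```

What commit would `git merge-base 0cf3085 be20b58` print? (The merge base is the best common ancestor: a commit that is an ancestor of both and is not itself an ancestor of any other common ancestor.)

Ancestors of 0cf3085: {000d63f, 0cf3085, 1637f86, 1a10d53, 5efb247, 642cd99, be31646, e22757c}.
Ancestors of be20b58: {000d63f, 1637f86, 1a10d53, 5efb247, 642cd99, be20b58, be31646, e22757c}.
Common ancestors: {000d63f, 1637f86, 1a10d53, 5efb247, 642cd99, be31646, e22757c}.
Among these, 5efb247 is not an ancestor of any other common ancestor — it is the merge base.

5efb247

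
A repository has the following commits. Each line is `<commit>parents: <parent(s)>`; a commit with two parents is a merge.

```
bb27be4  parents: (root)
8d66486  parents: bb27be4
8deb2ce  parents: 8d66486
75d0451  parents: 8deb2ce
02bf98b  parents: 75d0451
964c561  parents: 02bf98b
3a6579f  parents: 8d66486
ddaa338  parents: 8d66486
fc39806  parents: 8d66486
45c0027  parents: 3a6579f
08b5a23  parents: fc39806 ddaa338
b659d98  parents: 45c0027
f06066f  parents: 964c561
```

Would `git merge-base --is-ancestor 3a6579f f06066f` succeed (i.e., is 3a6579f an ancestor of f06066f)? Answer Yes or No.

Ancestors of f06066f: {02bf98b, 75d0451, 8d66486, 8deb2ce, 964c561, bb27be4, f06066f}.
3a6579f is not in that set, so it is not an ancestor of f06066f.

No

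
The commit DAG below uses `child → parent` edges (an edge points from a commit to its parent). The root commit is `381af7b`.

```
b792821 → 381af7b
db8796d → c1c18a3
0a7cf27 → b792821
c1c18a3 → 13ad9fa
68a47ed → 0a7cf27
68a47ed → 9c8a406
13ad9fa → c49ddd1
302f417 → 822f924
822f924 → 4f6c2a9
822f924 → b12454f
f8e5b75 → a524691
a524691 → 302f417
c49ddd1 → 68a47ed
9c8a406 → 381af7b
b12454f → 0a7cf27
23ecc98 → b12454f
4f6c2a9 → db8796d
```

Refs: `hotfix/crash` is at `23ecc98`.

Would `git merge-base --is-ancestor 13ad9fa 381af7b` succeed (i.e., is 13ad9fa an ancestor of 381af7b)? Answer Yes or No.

No

Ancestors of 381af7b: {381af7b}.
13ad9fa is not in that set, so it is not an ancestor of 381af7b.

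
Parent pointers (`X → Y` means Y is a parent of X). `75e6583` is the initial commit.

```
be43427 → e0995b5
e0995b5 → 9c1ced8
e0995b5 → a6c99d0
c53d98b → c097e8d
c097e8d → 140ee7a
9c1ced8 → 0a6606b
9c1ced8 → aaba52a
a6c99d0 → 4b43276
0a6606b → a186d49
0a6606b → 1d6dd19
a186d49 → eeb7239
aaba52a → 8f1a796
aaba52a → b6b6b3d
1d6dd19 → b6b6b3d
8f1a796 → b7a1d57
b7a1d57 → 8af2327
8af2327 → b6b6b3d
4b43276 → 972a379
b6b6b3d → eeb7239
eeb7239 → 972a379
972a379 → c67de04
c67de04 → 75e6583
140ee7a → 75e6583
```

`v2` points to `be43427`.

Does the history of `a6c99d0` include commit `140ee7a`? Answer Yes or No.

Ancestors of a6c99d0: {4b43276, 75e6583, 972a379, a6c99d0, c67de04}.
140ee7a is not in that set, so it is not an ancestor of a6c99d0.

No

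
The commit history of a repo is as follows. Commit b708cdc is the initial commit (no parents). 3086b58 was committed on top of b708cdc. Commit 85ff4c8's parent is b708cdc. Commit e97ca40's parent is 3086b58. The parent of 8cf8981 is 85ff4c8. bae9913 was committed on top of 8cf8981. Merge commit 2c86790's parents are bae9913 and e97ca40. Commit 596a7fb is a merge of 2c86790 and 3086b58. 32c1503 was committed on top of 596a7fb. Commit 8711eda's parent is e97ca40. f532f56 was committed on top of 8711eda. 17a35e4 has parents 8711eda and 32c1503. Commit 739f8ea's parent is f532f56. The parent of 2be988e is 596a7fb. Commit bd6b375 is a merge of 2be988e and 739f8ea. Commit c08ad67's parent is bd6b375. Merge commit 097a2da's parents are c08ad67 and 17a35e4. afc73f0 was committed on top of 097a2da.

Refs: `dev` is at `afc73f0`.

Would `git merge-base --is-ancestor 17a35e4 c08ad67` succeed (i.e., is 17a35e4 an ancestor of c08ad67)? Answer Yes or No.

No

Ancestors of c08ad67: {2be988e, 2c86790, 3086b58, 596a7fb, 739f8ea, 85ff4c8, 8711eda, 8cf8981, b708cdc, bae9913, bd6b375, c08ad67, e97ca40, f532f56}.
17a35e4 is not in that set, so it is not an ancestor of c08ad67.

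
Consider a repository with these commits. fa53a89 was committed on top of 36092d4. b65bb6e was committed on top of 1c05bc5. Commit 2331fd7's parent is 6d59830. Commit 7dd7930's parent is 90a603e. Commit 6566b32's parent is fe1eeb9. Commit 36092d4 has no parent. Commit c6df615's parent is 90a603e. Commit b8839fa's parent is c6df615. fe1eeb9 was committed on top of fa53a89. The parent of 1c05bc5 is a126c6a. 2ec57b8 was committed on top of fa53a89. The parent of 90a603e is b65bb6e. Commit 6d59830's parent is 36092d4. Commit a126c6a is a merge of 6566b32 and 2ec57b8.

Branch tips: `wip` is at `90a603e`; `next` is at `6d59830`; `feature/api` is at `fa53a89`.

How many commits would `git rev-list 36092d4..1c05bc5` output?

Reachable from 1c05bc5: {1c05bc5, 2ec57b8, 36092d4, 6566b32, a126c6a, fa53a89, fe1eeb9}.
Reachable from 36092d4: {36092d4}.
In 1c05bc5's history but not 36092d4's: {1c05bc5, 2ec57b8, 6566b32, a126c6a, fa53a89, fe1eeb9} — 6 commits.

6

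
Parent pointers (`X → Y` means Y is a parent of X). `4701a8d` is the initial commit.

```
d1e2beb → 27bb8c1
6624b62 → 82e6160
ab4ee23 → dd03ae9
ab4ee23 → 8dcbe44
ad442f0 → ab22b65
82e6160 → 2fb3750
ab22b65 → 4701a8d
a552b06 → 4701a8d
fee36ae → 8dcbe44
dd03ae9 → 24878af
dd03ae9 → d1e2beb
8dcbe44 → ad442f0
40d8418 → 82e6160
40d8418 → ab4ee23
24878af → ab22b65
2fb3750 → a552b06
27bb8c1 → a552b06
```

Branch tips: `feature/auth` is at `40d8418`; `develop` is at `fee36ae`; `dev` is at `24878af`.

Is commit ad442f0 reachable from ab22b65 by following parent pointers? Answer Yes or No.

Ancestors of ab22b65: {4701a8d, ab22b65}.
ad442f0 is not in that set, so it is not an ancestor of ab22b65.

No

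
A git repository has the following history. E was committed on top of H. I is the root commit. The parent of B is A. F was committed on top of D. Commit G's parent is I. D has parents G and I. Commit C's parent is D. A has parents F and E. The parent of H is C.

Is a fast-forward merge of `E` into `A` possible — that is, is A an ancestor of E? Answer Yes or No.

A fast-forward from A to E is possible iff A is an ancestor of E.
Ancestors of E: {C, D, E, G, H, I}.
A is not among them, so fast-forward is not possible.

No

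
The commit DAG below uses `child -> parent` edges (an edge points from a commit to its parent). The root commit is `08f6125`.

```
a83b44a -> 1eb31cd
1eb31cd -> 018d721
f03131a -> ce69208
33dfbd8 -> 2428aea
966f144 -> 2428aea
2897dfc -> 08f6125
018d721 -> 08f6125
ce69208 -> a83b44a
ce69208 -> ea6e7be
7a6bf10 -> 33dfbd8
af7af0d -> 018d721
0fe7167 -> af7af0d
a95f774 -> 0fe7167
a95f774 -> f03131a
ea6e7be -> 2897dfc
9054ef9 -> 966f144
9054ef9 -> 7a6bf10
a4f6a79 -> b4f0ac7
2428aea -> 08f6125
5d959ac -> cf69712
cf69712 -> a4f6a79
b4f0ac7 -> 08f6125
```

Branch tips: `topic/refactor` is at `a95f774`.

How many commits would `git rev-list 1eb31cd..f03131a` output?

5

Reachable from f03131a: {018d721, 08f6125, 1eb31cd, 2897dfc, a83b44a, ce69208, ea6e7be, f03131a}.
Reachable from 1eb31cd: {018d721, 08f6125, 1eb31cd}.
In f03131a's history but not 1eb31cd's: {2897dfc, a83b44a, ce69208, ea6e7be, f03131a} — 5 commits.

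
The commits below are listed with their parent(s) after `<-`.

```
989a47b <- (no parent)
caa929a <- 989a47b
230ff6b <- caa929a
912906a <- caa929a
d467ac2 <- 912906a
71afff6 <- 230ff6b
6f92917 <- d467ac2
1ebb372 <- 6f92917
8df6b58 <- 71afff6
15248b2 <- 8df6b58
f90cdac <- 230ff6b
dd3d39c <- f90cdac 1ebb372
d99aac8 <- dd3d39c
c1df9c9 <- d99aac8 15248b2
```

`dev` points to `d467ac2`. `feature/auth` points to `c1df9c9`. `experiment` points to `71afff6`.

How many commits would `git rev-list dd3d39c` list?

Walking parent pointers from dd3d39c: reachable set = {1ebb372, 230ff6b, 6f92917, 912906a, 989a47b, caa929a, d467ac2, dd3d39c, f90cdac}.
That is 9 commits.

9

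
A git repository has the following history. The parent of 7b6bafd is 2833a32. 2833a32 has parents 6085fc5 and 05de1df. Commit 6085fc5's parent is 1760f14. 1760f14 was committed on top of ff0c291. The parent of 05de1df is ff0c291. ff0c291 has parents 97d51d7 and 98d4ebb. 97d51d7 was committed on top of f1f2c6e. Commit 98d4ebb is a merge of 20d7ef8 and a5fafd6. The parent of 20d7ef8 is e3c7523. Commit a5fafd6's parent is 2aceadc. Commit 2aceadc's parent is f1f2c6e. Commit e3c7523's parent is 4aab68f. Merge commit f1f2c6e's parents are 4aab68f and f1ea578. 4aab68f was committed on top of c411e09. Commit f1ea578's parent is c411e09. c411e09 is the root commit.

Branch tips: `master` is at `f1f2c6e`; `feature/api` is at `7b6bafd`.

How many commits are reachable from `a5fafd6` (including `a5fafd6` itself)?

6

Walking parent pointers from a5fafd6: reachable set = {2aceadc, 4aab68f, a5fafd6, c411e09, f1ea578, f1f2c6e}.
That is 6 commits.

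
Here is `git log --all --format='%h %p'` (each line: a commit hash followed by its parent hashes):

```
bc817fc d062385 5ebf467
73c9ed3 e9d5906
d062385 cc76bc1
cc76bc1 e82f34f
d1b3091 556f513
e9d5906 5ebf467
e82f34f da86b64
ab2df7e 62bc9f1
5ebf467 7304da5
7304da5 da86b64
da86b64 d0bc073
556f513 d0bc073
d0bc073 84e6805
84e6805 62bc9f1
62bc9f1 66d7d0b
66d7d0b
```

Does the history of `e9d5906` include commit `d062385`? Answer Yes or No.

Ancestors of e9d5906: {5ebf467, 62bc9f1, 66d7d0b, 7304da5, 84e6805, d0bc073, da86b64, e9d5906}.
d062385 is not in that set, so it is not an ancestor of e9d5906.

No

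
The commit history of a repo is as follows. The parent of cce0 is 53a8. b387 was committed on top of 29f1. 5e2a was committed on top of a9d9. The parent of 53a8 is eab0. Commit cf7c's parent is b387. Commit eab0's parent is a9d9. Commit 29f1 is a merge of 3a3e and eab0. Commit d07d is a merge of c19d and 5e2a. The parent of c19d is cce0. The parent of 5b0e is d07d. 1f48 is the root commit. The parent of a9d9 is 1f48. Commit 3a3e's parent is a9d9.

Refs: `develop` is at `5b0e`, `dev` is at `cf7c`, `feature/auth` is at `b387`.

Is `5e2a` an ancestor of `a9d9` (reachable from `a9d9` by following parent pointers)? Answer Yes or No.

Ancestors of a9d9: {1f48, a9d9}.
5e2a is not in that set, so it is not an ancestor of a9d9.

No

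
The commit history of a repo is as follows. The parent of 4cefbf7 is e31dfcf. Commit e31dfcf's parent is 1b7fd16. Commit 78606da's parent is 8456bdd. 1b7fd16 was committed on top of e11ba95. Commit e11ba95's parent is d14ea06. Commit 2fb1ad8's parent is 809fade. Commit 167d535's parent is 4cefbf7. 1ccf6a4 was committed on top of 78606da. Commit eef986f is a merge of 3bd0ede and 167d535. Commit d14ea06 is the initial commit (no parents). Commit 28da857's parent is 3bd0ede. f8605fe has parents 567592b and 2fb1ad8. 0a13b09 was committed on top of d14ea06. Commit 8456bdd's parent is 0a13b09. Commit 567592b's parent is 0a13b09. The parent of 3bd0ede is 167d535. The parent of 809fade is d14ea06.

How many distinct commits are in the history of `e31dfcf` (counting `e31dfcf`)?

Walking parent pointers from e31dfcf: reachable set = {1b7fd16, d14ea06, e11ba95, e31dfcf}.
That is 4 commits.

4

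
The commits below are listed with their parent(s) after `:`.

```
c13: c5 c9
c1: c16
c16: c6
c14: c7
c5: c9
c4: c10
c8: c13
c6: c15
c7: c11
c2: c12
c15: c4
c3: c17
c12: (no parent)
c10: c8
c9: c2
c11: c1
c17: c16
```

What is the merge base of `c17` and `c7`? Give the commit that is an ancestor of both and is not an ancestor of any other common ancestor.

Ancestors of c17: {c10, c12, c13, c15, c16, c17, c2, c4, c5, c6, c8, c9}.
Ancestors of c7: {c1, c10, c11, c12, c13, c15, c16, c2, c4, c5, c6, c7, c8, c9}.
Common ancestors: {c10, c12, c13, c15, c16, c2, c4, c5, c6, c8, c9}.
Among these, c16 is not an ancestor of any other common ancestor — it is the merge base.

c16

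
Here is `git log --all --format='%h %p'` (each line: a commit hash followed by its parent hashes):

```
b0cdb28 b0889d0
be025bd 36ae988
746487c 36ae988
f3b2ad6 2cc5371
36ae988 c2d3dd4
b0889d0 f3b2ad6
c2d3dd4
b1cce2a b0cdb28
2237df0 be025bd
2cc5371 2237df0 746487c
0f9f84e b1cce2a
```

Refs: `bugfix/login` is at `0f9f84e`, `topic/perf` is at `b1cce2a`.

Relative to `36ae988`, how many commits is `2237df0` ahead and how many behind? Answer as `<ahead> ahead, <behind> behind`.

2 ahead, 0 behind

Reachable from 2237df0: {2237df0, 36ae988, be025bd, c2d3dd4}.
Reachable from 36ae988: {36ae988, c2d3dd4}.
Only in 2237df0's history (ahead): {2237df0, be025bd} — 2.
Only in 36ae988's history (behind): {} — 0.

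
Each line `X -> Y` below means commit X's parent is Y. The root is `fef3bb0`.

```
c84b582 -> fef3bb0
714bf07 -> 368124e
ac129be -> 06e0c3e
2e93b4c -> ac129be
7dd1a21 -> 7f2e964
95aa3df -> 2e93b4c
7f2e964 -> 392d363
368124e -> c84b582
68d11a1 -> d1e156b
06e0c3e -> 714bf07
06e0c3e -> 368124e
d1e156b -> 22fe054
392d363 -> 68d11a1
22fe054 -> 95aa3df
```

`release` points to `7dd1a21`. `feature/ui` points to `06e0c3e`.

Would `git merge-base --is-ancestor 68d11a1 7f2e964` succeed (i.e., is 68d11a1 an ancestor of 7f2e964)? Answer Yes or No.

Yes

Ancestors of 7f2e964 (commits reachable by following parents): {06e0c3e, 22fe054, 2e93b4c, 368124e, 392d363, 68d11a1, 714bf07, 7f2e964, 95aa3df, ac129be, c84b582, d1e156b, fef3bb0}.
68d11a1 is in that set, so it is an ancestor of 7f2e964.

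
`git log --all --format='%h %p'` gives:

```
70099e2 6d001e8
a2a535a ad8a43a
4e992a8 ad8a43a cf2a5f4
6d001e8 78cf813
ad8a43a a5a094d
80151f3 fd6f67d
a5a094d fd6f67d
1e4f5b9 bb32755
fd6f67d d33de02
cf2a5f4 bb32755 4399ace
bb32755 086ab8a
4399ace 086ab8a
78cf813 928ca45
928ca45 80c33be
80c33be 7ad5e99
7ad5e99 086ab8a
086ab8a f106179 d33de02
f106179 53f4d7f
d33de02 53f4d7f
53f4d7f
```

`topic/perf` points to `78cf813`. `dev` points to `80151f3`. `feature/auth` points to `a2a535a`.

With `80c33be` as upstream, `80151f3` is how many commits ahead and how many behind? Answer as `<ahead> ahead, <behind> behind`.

2 ahead, 4 behind

Reachable from 80151f3: {53f4d7f, 80151f3, d33de02, fd6f67d}.
Reachable from 80c33be: {086ab8a, 53f4d7f, 7ad5e99, 80c33be, d33de02, f106179}.
Only in 80151f3's history (ahead): {80151f3, fd6f67d} — 2.
Only in 80c33be's history (behind): {086ab8a, 7ad5e99, 80c33be, f106179} — 4.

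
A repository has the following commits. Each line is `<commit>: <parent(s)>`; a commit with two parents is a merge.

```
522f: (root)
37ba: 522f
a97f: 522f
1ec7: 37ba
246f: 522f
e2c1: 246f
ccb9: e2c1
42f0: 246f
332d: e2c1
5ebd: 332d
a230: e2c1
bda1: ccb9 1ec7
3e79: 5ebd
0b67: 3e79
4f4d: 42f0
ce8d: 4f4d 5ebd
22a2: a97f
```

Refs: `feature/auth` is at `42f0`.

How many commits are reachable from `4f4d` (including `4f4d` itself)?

4

Walking parent pointers from 4f4d: reachable set = {246f, 42f0, 4f4d, 522f}.
That is 4 commits.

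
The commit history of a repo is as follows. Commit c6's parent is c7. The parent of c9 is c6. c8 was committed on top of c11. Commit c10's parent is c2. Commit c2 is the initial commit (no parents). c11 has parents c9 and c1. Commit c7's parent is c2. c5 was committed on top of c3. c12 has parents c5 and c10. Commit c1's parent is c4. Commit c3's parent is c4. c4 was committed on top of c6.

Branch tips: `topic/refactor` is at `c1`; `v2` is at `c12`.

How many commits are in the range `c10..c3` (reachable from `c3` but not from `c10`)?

Reachable from c3: {c2, c3, c4, c6, c7}.
Reachable from c10: {c10, c2}.
In c3's history but not c10's: {c3, c4, c6, c7} — 4 commits.

4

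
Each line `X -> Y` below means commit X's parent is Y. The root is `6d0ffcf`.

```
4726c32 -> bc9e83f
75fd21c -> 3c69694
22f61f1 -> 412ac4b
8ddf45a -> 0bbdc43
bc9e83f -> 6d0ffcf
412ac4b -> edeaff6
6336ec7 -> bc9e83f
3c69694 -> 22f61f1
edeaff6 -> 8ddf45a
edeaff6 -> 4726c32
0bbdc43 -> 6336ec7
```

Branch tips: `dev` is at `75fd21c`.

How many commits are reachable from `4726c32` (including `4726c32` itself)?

Walking parent pointers from 4726c32: reachable set = {4726c32, 6d0ffcf, bc9e83f}.
That is 3 commits.

3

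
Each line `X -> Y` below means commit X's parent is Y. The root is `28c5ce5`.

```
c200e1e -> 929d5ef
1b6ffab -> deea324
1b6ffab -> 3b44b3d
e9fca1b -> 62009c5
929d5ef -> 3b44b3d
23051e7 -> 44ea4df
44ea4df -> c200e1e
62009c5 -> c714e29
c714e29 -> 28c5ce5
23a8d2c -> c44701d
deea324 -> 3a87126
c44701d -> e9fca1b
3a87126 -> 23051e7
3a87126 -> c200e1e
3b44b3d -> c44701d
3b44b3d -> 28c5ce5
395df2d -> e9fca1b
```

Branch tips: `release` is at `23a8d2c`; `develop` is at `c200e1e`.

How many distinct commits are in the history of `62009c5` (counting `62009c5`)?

Walking parent pointers from 62009c5: reachable set = {28c5ce5, 62009c5, c714e29}.
That is 3 commits.

3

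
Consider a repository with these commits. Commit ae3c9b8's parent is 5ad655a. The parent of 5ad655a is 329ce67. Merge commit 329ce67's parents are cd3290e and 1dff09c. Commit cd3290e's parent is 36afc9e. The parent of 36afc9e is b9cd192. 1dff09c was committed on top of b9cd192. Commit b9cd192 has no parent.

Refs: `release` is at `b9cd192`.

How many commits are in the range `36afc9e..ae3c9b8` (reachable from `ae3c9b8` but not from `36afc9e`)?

5

Reachable from ae3c9b8: {1dff09c, 329ce67, 36afc9e, 5ad655a, ae3c9b8, b9cd192, cd3290e}.
Reachable from 36afc9e: {36afc9e, b9cd192}.
In ae3c9b8's history but not 36afc9e's: {1dff09c, 329ce67, 5ad655a, ae3c9b8, cd3290e} — 5 commits.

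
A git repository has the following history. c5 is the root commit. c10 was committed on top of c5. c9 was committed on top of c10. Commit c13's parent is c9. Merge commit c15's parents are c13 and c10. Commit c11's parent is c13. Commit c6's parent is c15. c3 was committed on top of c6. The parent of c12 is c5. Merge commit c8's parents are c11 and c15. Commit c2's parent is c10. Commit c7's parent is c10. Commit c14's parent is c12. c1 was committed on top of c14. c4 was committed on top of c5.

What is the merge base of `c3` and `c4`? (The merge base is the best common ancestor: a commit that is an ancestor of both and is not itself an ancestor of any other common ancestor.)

Ancestors of c3: {c10, c13, c15, c3, c5, c6, c9}.
Ancestors of c4: {c4, c5}.
Common ancestors: {c5}.
The only common ancestor is c5, so it is the merge base.

c5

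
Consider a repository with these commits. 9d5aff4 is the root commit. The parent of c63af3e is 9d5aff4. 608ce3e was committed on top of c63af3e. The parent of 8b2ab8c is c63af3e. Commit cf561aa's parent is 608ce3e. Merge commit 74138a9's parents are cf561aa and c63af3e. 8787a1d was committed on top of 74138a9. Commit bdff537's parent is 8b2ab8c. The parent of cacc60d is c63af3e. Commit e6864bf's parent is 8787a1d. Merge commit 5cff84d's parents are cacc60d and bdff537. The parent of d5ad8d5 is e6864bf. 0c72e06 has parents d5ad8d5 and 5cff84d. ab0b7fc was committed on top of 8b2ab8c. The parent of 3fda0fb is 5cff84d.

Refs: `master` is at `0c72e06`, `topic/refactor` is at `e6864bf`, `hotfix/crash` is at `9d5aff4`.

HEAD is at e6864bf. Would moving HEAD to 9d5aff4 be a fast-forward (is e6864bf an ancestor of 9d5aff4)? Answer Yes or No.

No

A fast-forward from e6864bf to 9d5aff4 is possible iff e6864bf is an ancestor of 9d5aff4.
Ancestors of 9d5aff4: {9d5aff4}.
e6864bf is not among them, so fast-forward is not possible.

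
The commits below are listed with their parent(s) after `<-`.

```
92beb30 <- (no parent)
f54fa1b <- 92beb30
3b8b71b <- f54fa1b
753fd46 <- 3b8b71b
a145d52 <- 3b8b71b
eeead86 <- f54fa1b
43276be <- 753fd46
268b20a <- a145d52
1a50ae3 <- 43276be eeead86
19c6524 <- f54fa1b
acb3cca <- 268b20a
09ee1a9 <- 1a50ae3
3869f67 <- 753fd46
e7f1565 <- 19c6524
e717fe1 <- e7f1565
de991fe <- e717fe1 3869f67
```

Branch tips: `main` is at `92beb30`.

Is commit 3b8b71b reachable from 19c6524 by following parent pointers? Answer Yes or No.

No

Ancestors of 19c6524: {19c6524, 92beb30, f54fa1b}.
3b8b71b is not in that set, so it is not an ancestor of 19c6524.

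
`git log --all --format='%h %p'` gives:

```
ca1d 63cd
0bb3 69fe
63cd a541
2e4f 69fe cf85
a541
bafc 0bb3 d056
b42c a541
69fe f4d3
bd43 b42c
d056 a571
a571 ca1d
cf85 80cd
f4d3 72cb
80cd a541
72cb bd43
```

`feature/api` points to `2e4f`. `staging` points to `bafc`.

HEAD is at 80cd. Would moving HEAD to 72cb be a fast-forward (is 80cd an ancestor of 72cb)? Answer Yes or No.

No

A fast-forward from 80cd to 72cb is possible iff 80cd is an ancestor of 72cb.
Ancestors of 72cb: {72cb, a541, b42c, bd43}.
80cd is not among them, so fast-forward is not possible.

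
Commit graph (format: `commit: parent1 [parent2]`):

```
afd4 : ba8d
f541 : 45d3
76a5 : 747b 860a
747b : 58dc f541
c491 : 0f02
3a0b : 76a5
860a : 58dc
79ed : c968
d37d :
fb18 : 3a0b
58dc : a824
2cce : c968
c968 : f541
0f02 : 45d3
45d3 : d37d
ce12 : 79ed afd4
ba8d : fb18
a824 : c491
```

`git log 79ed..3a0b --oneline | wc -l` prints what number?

Reachable from 3a0b: {0f02, 3a0b, 45d3, 58dc, 747b, 76a5, 860a, a824, c491, d37d, f541}.
Reachable from 79ed: {45d3, 79ed, c968, d37d, f541}.
In 3a0b's history but not 79ed's: {0f02, 3a0b, 58dc, 747b, 76a5, 860a, a824, c491} — 8 commits.

8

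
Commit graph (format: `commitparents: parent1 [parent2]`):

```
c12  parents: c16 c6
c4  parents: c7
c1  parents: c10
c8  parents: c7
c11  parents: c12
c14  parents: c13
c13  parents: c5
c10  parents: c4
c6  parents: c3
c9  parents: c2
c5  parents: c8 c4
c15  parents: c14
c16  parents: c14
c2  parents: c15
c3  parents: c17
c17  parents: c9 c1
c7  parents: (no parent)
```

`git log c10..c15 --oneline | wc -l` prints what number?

5

Reachable from c15: {c13, c14, c15, c4, c5, c7, c8}.
Reachable from c10: {c10, c4, c7}.
In c15's history but not c10's: {c13, c14, c15, c5, c8} — 5 commits.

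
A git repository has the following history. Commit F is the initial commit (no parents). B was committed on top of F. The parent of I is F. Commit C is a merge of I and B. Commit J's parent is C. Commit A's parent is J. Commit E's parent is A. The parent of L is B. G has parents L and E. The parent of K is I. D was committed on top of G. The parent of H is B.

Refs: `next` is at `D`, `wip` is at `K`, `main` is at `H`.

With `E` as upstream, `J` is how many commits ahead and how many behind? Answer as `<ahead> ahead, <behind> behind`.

0 ahead, 2 behind

Reachable from J: {B, C, F, I, J}.
Reachable from E: {A, B, C, E, F, I, J}.
Only in J's history (ahead): {} — 0.
Only in E's history (behind): {A, E} — 2.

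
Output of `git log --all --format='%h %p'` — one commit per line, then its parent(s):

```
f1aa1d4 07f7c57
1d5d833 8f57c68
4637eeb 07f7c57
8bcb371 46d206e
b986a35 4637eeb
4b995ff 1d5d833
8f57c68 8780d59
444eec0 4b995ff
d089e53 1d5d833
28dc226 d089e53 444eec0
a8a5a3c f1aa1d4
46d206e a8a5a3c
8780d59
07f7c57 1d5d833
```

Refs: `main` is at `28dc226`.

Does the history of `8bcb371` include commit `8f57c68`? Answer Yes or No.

Yes

Ancestors of 8bcb371 (commits reachable by following parents): {07f7c57, 1d5d833, 46d206e, 8780d59, 8bcb371, 8f57c68, a8a5a3c, f1aa1d4}.
8f57c68 is in that set, so it is an ancestor of 8bcb371.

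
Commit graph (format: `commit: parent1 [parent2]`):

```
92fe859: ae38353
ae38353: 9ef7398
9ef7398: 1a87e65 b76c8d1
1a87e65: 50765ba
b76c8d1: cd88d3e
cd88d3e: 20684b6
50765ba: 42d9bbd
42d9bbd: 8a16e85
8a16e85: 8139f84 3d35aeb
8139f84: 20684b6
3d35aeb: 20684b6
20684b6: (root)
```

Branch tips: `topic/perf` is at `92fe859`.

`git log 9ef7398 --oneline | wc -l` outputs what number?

10

Walking parent pointers from 9ef7398: reachable set = {1a87e65, 20684b6, 3d35aeb, 42d9bbd, 50765ba, 8139f84, 8a16e85, 9ef7398, b76c8d1, cd88d3e}.
That is 10 commits.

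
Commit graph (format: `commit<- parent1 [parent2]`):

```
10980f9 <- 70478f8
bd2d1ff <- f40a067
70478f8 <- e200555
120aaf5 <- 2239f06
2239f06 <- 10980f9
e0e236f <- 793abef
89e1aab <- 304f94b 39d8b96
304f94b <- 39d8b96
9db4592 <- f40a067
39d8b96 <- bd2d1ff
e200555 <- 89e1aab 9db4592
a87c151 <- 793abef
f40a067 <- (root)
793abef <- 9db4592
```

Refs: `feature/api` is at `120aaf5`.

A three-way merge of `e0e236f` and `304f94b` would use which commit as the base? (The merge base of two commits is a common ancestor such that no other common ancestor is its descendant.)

Ancestors of e0e236f: {793abef, 9db4592, e0e236f, f40a067}.
Ancestors of 304f94b: {304f94b, 39d8b96, bd2d1ff, f40a067}.
Common ancestors: {f40a067}.
The only common ancestor is f40a067, so it is the merge base.

f40a067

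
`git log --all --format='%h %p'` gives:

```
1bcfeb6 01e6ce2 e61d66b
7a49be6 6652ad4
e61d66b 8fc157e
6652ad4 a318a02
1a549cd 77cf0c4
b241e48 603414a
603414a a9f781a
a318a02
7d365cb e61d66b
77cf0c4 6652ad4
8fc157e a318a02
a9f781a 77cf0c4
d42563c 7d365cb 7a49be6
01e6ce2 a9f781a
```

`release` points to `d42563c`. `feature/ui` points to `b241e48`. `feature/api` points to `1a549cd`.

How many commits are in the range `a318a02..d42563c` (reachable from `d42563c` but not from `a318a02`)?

Reachable from d42563c: {6652ad4, 7a49be6, 7d365cb, 8fc157e, a318a02, d42563c, e61d66b}.
Reachable from a318a02: {a318a02}.
In d42563c's history but not a318a02's: {6652ad4, 7a49be6, 7d365cb, 8fc157e, d42563c, e61d66b} — 6 commits.

6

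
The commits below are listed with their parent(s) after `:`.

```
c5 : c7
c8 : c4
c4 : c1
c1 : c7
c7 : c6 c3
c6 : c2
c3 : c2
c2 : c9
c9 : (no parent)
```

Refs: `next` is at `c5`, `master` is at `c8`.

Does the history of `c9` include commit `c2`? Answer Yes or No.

Ancestors of c9: {c9}.
c2 is not in that set, so it is not an ancestor of c9.

No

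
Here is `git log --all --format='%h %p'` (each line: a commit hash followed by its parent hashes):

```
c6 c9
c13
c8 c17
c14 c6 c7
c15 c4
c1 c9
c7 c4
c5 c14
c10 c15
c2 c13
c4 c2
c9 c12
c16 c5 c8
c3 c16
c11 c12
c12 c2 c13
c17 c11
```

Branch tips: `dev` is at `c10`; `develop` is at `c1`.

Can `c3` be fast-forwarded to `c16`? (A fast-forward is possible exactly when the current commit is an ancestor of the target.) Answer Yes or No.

No

A fast-forward from c3 to c16 is possible iff c3 is an ancestor of c16.
Ancestors of c16: {c11, c12, c13, c14, c16, c17, c2, c4, c5, c6, c7, c8, c9}.
c3 is not among them, so fast-forward is not possible.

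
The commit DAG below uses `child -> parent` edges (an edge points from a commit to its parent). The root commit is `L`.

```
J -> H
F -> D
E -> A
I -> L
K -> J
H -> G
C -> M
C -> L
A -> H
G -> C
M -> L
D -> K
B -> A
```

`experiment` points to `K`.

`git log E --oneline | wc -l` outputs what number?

Walking parent pointers from E: reachable set = {A, C, E, G, H, L, M}.
That is 7 commits.

7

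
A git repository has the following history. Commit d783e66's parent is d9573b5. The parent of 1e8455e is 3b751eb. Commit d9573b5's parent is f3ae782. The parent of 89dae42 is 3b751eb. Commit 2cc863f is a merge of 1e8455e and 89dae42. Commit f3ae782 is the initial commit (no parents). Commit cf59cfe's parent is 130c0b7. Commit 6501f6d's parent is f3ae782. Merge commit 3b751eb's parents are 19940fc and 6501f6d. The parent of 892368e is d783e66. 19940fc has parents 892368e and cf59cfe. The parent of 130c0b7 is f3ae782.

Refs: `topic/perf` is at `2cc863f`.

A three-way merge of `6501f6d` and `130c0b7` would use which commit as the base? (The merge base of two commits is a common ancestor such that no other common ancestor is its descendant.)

Ancestors of 6501f6d: {6501f6d, f3ae782}.
Ancestors of 130c0b7: {130c0b7, f3ae782}.
Common ancestors: {f3ae782}.
The only common ancestor is f3ae782, so it is the merge base.

f3ae782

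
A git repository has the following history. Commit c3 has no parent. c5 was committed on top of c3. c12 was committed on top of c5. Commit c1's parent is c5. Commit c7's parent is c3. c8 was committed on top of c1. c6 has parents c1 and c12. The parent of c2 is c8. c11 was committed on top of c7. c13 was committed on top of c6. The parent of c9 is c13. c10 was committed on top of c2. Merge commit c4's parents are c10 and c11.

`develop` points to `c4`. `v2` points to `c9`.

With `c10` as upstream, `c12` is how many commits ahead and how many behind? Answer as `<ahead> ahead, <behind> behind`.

Reachable from c12: {c12, c3, c5}.
Reachable from c10: {c1, c10, c2, c3, c5, c8}.
Only in c12's history (ahead): {c12} — 1.
Only in c10's history (behind): {c1, c10, c2, c8} — 4.

1 ahead, 4 behind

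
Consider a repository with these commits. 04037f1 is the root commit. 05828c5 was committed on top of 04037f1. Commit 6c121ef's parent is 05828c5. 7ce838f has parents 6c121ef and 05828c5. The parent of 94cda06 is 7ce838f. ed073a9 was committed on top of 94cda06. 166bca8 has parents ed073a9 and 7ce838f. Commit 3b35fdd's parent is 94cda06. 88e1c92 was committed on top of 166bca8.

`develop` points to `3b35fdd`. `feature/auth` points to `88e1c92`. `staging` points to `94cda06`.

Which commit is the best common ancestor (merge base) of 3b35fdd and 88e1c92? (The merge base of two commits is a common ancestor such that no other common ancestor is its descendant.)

94cda06

Ancestors of 3b35fdd: {04037f1, 05828c5, 3b35fdd, 6c121ef, 7ce838f, 94cda06}.
Ancestors of 88e1c92: {04037f1, 05828c5, 166bca8, 6c121ef, 7ce838f, 88e1c92, 94cda06, ed073a9}.
Common ancestors: {04037f1, 05828c5, 6c121ef, 7ce838f, 94cda06}.
Among these, 94cda06 is not an ancestor of any other common ancestor — it is the merge base.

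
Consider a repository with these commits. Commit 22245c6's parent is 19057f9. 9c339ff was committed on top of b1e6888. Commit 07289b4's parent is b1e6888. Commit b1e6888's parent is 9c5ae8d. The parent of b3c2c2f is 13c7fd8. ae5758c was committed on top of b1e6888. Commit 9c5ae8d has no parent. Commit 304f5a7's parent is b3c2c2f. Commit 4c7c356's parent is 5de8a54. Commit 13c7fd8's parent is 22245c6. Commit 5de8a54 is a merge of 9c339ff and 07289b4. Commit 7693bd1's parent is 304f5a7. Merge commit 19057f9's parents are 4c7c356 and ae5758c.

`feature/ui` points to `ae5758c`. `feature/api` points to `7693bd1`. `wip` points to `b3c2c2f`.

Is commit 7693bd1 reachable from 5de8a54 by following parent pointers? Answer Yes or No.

Ancestors of 5de8a54: {07289b4, 5de8a54, 9c339ff, 9c5ae8d, b1e6888}.
7693bd1 is not in that set, so it is not an ancestor of 5de8a54.

No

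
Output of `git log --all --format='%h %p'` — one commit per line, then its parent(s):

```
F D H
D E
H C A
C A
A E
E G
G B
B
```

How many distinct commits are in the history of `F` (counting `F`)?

8

Walking parent pointers from F: reachable set = {A, B, C, D, E, F, G, H}.
That is 8 commits.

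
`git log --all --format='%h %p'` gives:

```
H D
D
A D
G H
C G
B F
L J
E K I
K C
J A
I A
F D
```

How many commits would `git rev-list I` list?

Walking parent pointers from I: reachable set = {A, D, I}.
That is 3 commits.

3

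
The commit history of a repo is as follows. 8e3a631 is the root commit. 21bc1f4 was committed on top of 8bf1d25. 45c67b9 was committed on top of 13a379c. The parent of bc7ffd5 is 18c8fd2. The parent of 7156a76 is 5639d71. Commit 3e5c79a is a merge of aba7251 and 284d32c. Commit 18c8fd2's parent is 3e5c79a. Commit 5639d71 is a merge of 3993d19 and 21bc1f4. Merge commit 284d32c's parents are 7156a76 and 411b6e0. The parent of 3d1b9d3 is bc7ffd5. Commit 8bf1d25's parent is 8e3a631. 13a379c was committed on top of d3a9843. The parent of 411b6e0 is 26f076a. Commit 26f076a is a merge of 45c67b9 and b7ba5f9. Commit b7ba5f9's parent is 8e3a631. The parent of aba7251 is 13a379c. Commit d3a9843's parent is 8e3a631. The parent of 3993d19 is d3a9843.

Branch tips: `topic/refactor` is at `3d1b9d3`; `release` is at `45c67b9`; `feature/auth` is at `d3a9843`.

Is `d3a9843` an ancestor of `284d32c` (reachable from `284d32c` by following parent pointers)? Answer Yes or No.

Yes

Ancestors of 284d32c (commits reachable by following parents): {13a379c, 21bc1f4, 26f076a, 284d32c, 3993d19, 411b6e0, 45c67b9, 5639d71, 7156a76, 8bf1d25, 8e3a631, b7ba5f9, d3a9843}.
d3a9843 is in that set, so it is an ancestor of 284d32c.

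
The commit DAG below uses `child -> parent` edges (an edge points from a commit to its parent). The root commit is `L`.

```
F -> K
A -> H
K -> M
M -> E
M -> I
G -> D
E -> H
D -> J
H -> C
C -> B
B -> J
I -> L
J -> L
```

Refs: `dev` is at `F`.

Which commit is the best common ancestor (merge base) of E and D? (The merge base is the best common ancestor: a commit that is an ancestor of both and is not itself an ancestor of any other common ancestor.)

Ancestors of E: {B, C, E, H, J, L}.
Ancestors of D: {D, J, L}.
Common ancestors: {J, L}.
Among these, J is not an ancestor of any other common ancestor — it is the merge base.

J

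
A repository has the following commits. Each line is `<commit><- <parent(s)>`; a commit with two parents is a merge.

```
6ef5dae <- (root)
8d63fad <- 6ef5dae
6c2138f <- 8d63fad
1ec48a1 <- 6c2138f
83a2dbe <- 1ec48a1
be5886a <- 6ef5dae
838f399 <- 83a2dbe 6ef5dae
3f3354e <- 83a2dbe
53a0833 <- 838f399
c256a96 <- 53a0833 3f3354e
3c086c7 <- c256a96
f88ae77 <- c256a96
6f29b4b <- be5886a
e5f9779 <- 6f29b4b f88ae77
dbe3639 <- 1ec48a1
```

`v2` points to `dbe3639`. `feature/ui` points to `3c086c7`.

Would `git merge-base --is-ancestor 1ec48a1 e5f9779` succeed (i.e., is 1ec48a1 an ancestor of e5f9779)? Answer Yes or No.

Yes

Ancestors of e5f9779 (commits reachable by following parents): {1ec48a1, 3f3354e, 53a0833, 6c2138f, 6ef5dae, 6f29b4b, 838f399, 83a2dbe, 8d63fad, be5886a, c256a96, e5f9779, f88ae77}.
1ec48a1 is in that set, so it is an ancestor of e5f9779.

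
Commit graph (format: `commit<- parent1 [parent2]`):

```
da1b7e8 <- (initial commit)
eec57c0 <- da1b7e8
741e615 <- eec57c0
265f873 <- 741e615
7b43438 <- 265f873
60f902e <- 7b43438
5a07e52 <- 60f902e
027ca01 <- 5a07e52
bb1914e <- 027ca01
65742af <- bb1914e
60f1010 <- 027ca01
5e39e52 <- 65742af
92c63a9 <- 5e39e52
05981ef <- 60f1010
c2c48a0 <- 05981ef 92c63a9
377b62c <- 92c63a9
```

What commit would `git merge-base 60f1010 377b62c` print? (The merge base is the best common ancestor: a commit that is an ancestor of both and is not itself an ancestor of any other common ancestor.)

027ca01

Ancestors of 60f1010: {027ca01, 265f873, 5a07e52, 60f1010, 60f902e, 741e615, 7b43438, da1b7e8, eec57c0}.
Ancestors of 377b62c: {027ca01, 265f873, 377b62c, 5a07e52, 5e39e52, 60f902e, 65742af, 741e615, 7b43438, 92c63a9, bb1914e, da1b7e8, eec57c0}.
Common ancestors: {027ca01, 265f873, 5a07e52, 60f902e, 741e615, 7b43438, da1b7e8, eec57c0}.
Among these, 027ca01 is not an ancestor of any other common ancestor — it is the merge base.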